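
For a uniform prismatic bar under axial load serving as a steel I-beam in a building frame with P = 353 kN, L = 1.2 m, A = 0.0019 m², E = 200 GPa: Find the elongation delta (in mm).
Model: a uniform prismatic bar under axial load, so delta = (P·L) / (A·E).
Convert to SI units:
  P = 353 kN = 353000 N
  E = 200 GPa = 2 × 10¹¹ Pa
Substitute:
  delta = (353000 × 1.2) / (0.0019 × (2 × 10¹¹))
  delta = 0.001115 m
Convert: delta = 0.001115 m = 1.115 mm
Final answer: delta = 1.115 mm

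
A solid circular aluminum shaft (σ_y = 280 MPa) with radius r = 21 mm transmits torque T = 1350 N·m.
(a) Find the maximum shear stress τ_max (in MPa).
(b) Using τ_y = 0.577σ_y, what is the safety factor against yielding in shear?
(a) For a solid circular shaft, τ_max = T·r/J with J = π·r^4/2, i.e. τ_max = 2·T / (π·r^3). Convert r = 21 mm = 0.021 m.
  τ_max = (2 × 1350) / (π × 0.021^3) = 9.28 × 10⁷ Pa = 92.8 MPa
(b) τ_y = 0.577 × 280 = 161.56 MPa
  SF = τ_y/τ_max = 161.56 / 92.8 = 1.741
Final answer: (a) τ_max = 92.8 MPa, (b) SF = 1.741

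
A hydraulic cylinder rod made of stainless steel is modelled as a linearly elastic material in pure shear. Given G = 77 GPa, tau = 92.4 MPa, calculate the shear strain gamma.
Model: a linearly elastic material in pure shear, so tau = G·gamma.
Solve for gamma: gamma = tau / G.
Convert to SI units:
  G = 77 GPa = 7.7 × 10¹⁰ Pa
  tau = 92.4 MPa = 9.24 × 10⁷ Pa
Substitute:
  gamma = (9.24 × 10⁷) / (7.7 × 10¹⁰)
  gamma = 0.0012
Final answer: gamma = 0.0012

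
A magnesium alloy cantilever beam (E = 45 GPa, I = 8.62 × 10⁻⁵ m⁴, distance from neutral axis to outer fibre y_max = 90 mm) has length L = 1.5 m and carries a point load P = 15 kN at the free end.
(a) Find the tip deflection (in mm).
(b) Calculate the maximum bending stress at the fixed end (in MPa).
(a) Tip deflection of a cantilever with an end point load: δ = P·L^3 / (3·E·I). Convert P = 15 kN = 15000 N, E = 45 GPa = 4.5 × 10¹⁰ Pa.
  δ = (15000 × 1.5^3) / (3 × (4.5 × 10¹⁰) × (8.62 × 10⁻⁵)) = 0.00435 m = 4.35 mm
(b) Maximum bending moment at the fixed end: M = P·L = 15000 × 1.5 = 22500 N·m. Convert y_max = 90 mm = 0.09 m.
  σ = M·y_max / I = (22500 × 0.09) / (8.62 × 10⁻⁵) = 2.349 × 10⁷ Pa = 23.49 MPa
Final answer: (a) δ = 4.35 mm, (b) σ = 23.49 MPa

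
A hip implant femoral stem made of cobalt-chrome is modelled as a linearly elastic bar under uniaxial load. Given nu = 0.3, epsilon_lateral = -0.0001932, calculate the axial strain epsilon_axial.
Model: a linearly elastic bar under uniaxial load, so epsilon_lateral = -nu·epsilon_axial.
Solve for epsilon_axial: epsilon_axial = -epsilon_lateral / nu.
Substitute:
  epsilon_axial = -(-0.0001932) / 0.3
  epsilon_axial = 0.000644
Final answer: epsilon_axial = 0.000644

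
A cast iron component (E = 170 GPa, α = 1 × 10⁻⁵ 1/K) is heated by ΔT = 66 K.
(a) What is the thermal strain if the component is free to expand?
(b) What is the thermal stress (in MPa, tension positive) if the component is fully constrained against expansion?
(a) Free thermal strain ε_th = α·ΔT = (1 × 10⁻⁵) × 66 = 0.00066
(b) Fully constrained, the expansion is suppressed, so σ = -E·α·ΔT. Convert E = 170 GPa = 1.7 × 10¹¹ Pa.
  σ = -(1.7 × 10¹¹) × (1 × 10⁻⁵) × 66 = -1.122 × 10⁸ Pa = -112.2 MPa (compressive)
Final answer: (a) ε_th = 0.00066, (b) σ = -112.2 MPa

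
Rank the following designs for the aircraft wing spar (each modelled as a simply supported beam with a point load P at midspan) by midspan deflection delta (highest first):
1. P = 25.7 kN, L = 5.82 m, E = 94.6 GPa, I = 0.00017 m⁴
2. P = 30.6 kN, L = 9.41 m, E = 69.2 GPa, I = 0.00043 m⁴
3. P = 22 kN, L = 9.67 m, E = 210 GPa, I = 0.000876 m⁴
Model: a simply supported beam with a point load P at midspan, so delta = (P·L^3) / (48·E·I) (SI units).
  Case 1: delta = (25700 × 5.82^3) / (48 × (9.46 × 10¹⁰) × 0.00017) = 0.006563 m = 6.563 mm
  Case 2: delta = (30600 × 9.41^3) / (48 × (6.92 × 10¹⁰) × 0.00043) = 0.01785 m = 17.85 mm
  Case 3: delta = (22000 × 9.67^3) / (48 × (2.1 × 10¹¹) × 0.000876) = 0.002253 m = 2.253 mm
Ordering: 17.85 mm (case 2) > 6.563 mm (case 1) > 2.253 mm (case 3)
Final answer: 2, 1, 3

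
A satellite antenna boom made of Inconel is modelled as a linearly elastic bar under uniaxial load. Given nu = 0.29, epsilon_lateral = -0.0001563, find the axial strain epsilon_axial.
Model: a linearly elastic bar under uniaxial load, so epsilon_lateral = -nu·epsilon_axial.
Solve for epsilon_axial: epsilon_axial = -epsilon_lateral / nu.
Substitute:
  epsilon_axial = -(-0.0001563) / 0.29
  epsilon_axial = 0.000539
Final answer: epsilon_axial = 0.000539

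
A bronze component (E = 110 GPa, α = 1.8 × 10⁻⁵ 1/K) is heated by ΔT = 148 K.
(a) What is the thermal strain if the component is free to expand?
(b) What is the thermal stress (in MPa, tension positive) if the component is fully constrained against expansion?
(a) Free thermal strain ε_th = α·ΔT = (1.8 × 10⁻⁵) × 148 = 0.002664
(b) Fully constrained, the expansion is suppressed, so σ = -E·α·ΔT. Convert E = 110 GPa = 1.1 × 10¹¹ Pa.
  σ = -(1.1 × 10¹¹) × (1.8 × 10⁻⁵) × 148 = -2.93 × 10⁸ Pa = -293 MPa (compressive)
Final answer: (a) ε_th = 0.002664, (b) σ = -293 MPa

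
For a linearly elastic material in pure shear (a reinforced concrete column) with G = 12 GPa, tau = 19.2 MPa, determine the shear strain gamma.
Model: a linearly elastic material in pure shear, so tau = G·gamma.
Solve for gamma: gamma = tau / G.
Convert to SI units:
  G = 12 GPa = 1.2 × 10¹⁰ Pa
  tau = 19.2 MPa = 1.92 × 10⁷ Pa
Substitute:
  gamma = (1.92 × 10⁷) / (1.2 × 10¹⁰)
  gamma = 0.0016
Final answer: gamma = 0.0016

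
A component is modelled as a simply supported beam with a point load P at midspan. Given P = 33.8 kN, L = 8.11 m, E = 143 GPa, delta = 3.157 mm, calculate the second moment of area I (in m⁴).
Model: a simply supported beam with a point load P at midspan, so delta = (P·L^3) / (48·E·I).
Solve for I: I = (P·L^3) / (48·delta·E).
Convert to SI units:
  P = 33.8 kN = 33800 N
  E = 143 GPa = 1.43 × 10¹¹ Pa
  delta = 3.157 mm = 0.003157 m
Substitute:
  I = (33800 × 8.11^3) / (48 × 0.003157 × (1.43 × 10¹¹))
  I = 0.000832 m⁴
Final answer: I = 0.000832 m⁴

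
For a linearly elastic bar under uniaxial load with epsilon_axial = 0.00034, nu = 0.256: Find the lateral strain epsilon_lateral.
Model: a linearly elastic bar under uniaxial load, so epsilon_lateral = -nu·epsilon_axial.
Substitute:
  epsilon_lateral = -(0.256 × 0.00034)
  epsilon_lateral = -8.704 × 10⁻⁵
Final answer: epsilon_lateral = -8.704 × 10⁻⁵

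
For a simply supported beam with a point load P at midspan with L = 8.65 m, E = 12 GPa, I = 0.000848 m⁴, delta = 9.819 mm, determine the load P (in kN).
Model: a simply supported beam with a point load P at midspan, so delta = (P·L^3) / (48·E·I).
Solve for P: P = (48·delta·E·I) / L^3.
Convert to SI units:
  E = 12 GPa = 1.2 × 10¹⁰ Pa
  delta = 9.819 mm = 0.009819 m
Substitute:
  P = (48 × 0.009819 × (1.2 × 10¹⁰) × 0.000848) / 8.65^3
  P = 7410 N
Convert: P = 7410 N = 7.41 kN
Final answer: P = 7.41 kN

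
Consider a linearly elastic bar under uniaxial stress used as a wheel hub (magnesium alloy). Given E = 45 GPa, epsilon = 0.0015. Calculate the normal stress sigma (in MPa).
Model: a linearly elastic bar under uniaxial stress, so sigma = E·epsilon.
Convert to SI units:
  E = 45 GPa = 4.5 × 10¹⁰ Pa
Substitute:
  sigma = (4.5 × 10¹⁰) × 0.0015
  sigma = 6.75 × 10⁷ Pa
Convert: sigma = 6.75 × 10⁷ Pa = 67.5 MPa
Final answer: sigma = 67.5 MPa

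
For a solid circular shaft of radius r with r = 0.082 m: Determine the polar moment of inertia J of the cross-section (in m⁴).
Model: a solid circular shaft of radius r, so J = (π·r^4) / 2.
Substitute:
  J = (π × 0.082^4) / 2
  J = 7.102 × 10⁻⁵ m⁴
Final answer: J = 7.102 × 10⁻⁵ m⁴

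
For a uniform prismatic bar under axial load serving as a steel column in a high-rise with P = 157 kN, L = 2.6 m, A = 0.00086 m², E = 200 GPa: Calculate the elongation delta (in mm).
Model: a uniform prismatic bar under axial load, so delta = (P·L) / (A·E).
Convert to SI units:
  P = 157 kN = 157000 N
  E = 200 GPa = 2 × 10¹¹ Pa
Substitute:
  delta = (157000 × 2.6) / (0.00086 × (2 × 10¹¹))
  delta = 0.002373 m
Convert: delta = 0.002373 m = 2.373 mm
Final answer: delta = 2.373 mm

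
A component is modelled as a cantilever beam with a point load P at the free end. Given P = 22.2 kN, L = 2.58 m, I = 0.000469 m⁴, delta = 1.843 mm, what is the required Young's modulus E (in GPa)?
Model: a cantilever beam with a point load P at the free end, so delta = (P·L^3) / (3·E·I).
Solve for E: E = (P·L^3) / (3·delta·I).
Convert to SI units:
  P = 22.2 kN = 22200 N
  delta = 1.843 mm = 0.001843 m
Substitute:
  E = (22200 × 2.58^3) / (3 × 0.001843 × 0.000469)
  E = 1.47 × 10¹¹ Pa
Convert: E = 1.47 × 10¹¹ Pa = 147 GPa
Final answer: E = 147 GPa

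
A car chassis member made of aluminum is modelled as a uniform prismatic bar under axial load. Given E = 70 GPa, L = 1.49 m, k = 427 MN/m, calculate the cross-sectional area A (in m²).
Model: a uniform prismatic bar under axial load, so k = (A·E) / L.
Solve for A: A = (k·L) / E.
Convert to SI units:
  E = 70 GPa = 7 × 10¹⁰ Pa
  k = 427 MN/m = 4.27 × 10⁸ N/m
Substitute:
  A = ((4.27 × 10⁸) × 1.49) / (7 × 10¹⁰)
  A = 0.009089 m²
Final answer: A = 0.009089 m²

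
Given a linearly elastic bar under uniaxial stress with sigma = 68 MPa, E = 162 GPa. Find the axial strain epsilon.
Model: a linearly elastic bar under uniaxial stress, so epsilon = sigma / E.
Convert to SI units:
  sigma = 68 MPa = 6.8 × 10⁷ Pa
  E = 162 GPa = 1.62 × 10¹¹ Pa
Substitute:
  epsilon = (6.8 × 10⁷) / (1.62 × 10¹¹)
  epsilon = 0.0004198
Final answer: epsilon = 0.0004198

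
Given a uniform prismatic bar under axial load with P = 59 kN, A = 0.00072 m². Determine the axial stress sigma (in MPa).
Model: a uniform prismatic bar under axial load, so sigma = P / A.
Convert to SI units:
  P = 59 kN = 59000 N
Substitute:
  sigma = 59000 / 0.00072
  sigma = 8.194 × 10⁷ Pa
Convert: sigma = 8.194 × 10⁷ Pa = 81.94 MPa
Final answer: sigma = 81.94 MPa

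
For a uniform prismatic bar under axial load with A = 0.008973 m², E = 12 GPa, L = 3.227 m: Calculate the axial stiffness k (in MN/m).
Model: a uniform prismatic bar under axial load, so k = (A·E) / L.
Convert to SI units:
  E = 12 GPa = 1.2 × 10¹⁰ Pa
Substitute:
  k = (0.008973 × (1.2 × 10¹⁰)) / 3.227
  k = 3.337 × 10⁷ N/m
Convert: k = 3.337 × 10⁷ N/m = 33.37 MN/m
Final answer: k = 33.37 MN/m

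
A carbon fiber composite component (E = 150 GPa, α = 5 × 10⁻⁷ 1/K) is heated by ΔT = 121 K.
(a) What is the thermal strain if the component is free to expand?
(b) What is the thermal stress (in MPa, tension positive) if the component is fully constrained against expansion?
(a) Free thermal strain ε_th = α·ΔT = (5 × 10⁻⁷) × 121 = 6.05 × 10⁻⁵
(b) Fully constrained, the expansion is suppressed, so σ = -E·α·ΔT. Convert E = 150 GPa = 1.5 × 10¹¹ Pa.
  σ = -(1.5 × 10¹¹) × (5 × 10⁻⁷) × 121 = -9.075 × 10⁶ Pa = -9.075 MPa (compressive)
Final answer: (a) ε_th = 6.05 × 10⁻⁵, (b) σ = -9.075 MPa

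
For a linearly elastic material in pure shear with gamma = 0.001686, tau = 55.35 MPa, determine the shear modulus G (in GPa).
Model: a linearly elastic material in pure shear, so tau = G·gamma.
Solve for G: G = tau / gamma.
Convert to SI units:
  tau = 55.35 MPa = 5.535 × 10⁷ Pa
Substitute:
  G = (5.535 × 10⁷) / 0.001686
  G = 3.283 × 10¹⁰ Pa
Convert: G = 3.283 × 10¹⁰ Pa = 32.83 GPa
Final answer: G = 32.83 GPa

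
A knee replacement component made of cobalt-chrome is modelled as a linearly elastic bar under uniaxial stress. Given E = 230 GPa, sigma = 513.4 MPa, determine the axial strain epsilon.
Model: a linearly elastic bar under uniaxial stress, so sigma = E·epsilon.
Solve for epsilon: epsilon = sigma / E.
Convert to SI units:
  E = 230 GPa = 2.3 × 10¹¹ Pa
  sigma = 513.4 MPa = 5.134 × 10⁸ Pa
Substitute:
  epsilon = (5.134 × 10⁸) / (2.3 × 10¹¹)
  epsilon = 0.002232
Final answer: epsilon = 0.002232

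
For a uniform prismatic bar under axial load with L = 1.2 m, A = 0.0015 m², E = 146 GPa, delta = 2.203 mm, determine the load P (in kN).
Model: a uniform prismatic bar under axial load, so delta = (P·L) / (A·E).
Solve for P: P = (delta·A·E) / L.
Convert to SI units:
  E = 146 GPa = 1.46 × 10¹¹ Pa
  delta = 2.203 mm = 0.002203 m
Substitute:
  P = (0.002203 × 0.0015 × (1.46 × 10¹¹)) / 1.2
  P = 402000 N
Convert: P = 402000 N = 402 kN
Final answer: P = 402 kN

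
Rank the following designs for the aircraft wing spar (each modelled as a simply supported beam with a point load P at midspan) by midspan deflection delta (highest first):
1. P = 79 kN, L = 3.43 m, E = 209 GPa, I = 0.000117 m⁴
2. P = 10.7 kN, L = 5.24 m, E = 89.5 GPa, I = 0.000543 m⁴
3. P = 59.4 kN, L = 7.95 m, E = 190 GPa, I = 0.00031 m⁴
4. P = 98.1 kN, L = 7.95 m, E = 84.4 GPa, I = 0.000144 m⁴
Model: a simply supported beam with a point load P at midspan, so delta = (P·L^3) / (48·E·I) (SI units).
  Case 1: delta = (79000 × 3.43^3) / (48 × (2.09 × 10¹¹) × 0.000117) = 0.002716 m = 2.716 mm
  Case 2: delta = (10700 × 5.24^3) / (48 × (8.95 × 10¹⁰) × 0.000543) = 0.00066 m = 0.66 mm
  Case 3: delta = (59400 × 7.95^3) / (48 × (1.9 × 10¹¹) × 0.00031) = 0.01056 m = 10.56 mm
  Case 4: delta = (98100 × 7.95^3) / (48 × (8.44 × 10¹⁰) × 0.000144) = 0.08449 m = 84.49 mm
Ordering: 84.49 mm (case 4) > 10.56 mm (case 3) > 2.716 mm (case 1) > 0.66 mm (case 2)
Final answer: 4, 3, 1, 2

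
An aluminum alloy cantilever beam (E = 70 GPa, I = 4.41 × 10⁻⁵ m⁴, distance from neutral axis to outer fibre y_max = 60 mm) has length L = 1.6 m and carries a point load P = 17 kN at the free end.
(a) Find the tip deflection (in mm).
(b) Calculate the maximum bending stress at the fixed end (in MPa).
(a) Tip deflection of a cantilever with an end point load: δ = P·L^3 / (3·E·I). Convert P = 17 kN = 17000 N, E = 70 GPa = 7 × 10¹⁰ Pa.
  δ = (17000 × 1.6^3) / (3 × (7 × 10¹⁰) × (4.41 × 10⁻⁵)) = 0.007519 m = 7.519 mm
(b) Maximum bending moment at the fixed end: M = P·L = 17000 × 1.6 = 27200 N·m. Convert y_max = 60 mm = 0.06 m.
  σ = M·y_max / I = (27200 × 0.06) / (4.41 × 10⁻⁵) = 3.701 × 10⁷ Pa = 37.01 MPa
Final answer: (a) δ = 7.519 mm, (b) σ = 37.01 MPa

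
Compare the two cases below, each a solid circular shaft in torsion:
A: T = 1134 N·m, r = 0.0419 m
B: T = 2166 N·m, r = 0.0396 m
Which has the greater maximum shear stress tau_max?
Model: a solid circular shaft in torsion, so tau_max = (2·T) / (π·r^3) (SI units).
  A: tau_max = (2 × 1134) / (π × 0.0419^3) = 9.814 × 10⁶ Pa = 9.814 MPa
  B: tau_max = (2 × 2166) / (π × 0.0396^3) = 2.221 × 10⁷ Pa = 22.21 MPa
22.21 MPa > 9.814 MPa, so B is larger.
Final answer: B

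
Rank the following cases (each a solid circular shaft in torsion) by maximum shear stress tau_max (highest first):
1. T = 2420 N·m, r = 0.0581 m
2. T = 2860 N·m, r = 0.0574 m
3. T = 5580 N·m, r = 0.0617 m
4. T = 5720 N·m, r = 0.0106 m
Model: a solid circular shaft in torsion, so tau_max = (2·T) / (π·r^3) (SI units).
  Case 1: tau_max = (2 × 2420) / (π × 0.0581^3) = 7.855 × 10⁶ Pa = 7.855 MPa
  Case 2: tau_max = (2 × 2860) / (π × 0.0574^3) = 9.627 × 10⁶ Pa = 9.627 MPa
  Case 3: tau_max = (2 × 5580) / (π × 0.0617^3) = 1.512 × 10⁷ Pa = 15.12 MPa
  Case 4: tau_max = (2 × 5720) / (π × 0.0106^3) = 3.057 × 10⁹ Pa = 3057 MPa
Ordering: 3057 MPa (case 4) > 15.12 MPa (case 3) > 9.627 MPa (case 2) > 7.855 MPa (case 1)
Final answer: 4, 3, 2, 1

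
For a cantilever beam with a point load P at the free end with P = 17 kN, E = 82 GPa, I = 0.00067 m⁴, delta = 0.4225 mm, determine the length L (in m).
Model: a cantilever beam with a point load P at the free end, so delta = (P·L^3) / (3·E·I).
Solve for L: L = ((3·delta·E·I) / P)^(1/3).
Convert to SI units:
  P = 17 kN = 17000 N
  E = 82 GPa = 8.2 × 10¹⁰ Pa
  delta = 0.4225 mm = 0.0004225 m
Substitute:
  L = ((3 × 0.0004225 × (8.2 × 10¹⁰) × 0.00067) / 17000)^(1/3)
  L = 1.6 m
Final answer: L = 1.6 m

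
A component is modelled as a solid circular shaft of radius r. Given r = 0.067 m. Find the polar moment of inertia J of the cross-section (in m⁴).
Model: a solid circular shaft of radius r, so J = (π·r^4) / 2.
Substitute:
  J = (π × 0.067^4) / 2
  J = 3.165 × 10⁻⁵ m⁴
Final answer: J = 3.165 × 10⁻⁵ m⁴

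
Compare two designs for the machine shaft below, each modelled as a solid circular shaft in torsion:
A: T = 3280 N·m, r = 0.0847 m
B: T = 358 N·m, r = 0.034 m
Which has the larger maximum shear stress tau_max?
Model: a solid circular shaft in torsion, so tau_max = (2·T) / (π·r^3) (SI units).
  A: tau_max = (2 × 3280) / (π × 0.0847^3) = 3.436 × 10⁶ Pa = 3.436 MPa
  B: tau_max = (2 × 358) / (π × 0.034^3) = 5.799 × 10⁶ Pa = 5.799 MPa
5.799 MPa > 3.436 MPa, so B is larger.
Final answer: B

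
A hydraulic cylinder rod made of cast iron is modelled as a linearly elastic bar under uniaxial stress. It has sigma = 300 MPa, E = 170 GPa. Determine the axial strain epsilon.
Model: a linearly elastic bar under uniaxial stress, so epsilon = sigma / E.
Convert to SI units:
  sigma = 300 MPa = 3 × 10⁸ Pa
  E = 170 GPa = 1.7 × 10¹¹ Pa
Substitute:
  epsilon = (3 × 10⁸) / (1.7 × 10¹¹)
  epsilon = 0.001765
Final answer: epsilon = 0.001765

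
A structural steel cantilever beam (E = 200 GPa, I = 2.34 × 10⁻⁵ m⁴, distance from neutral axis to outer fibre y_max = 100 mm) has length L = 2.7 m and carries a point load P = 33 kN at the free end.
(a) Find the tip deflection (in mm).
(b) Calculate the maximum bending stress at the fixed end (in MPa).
(a) Tip deflection of a cantilever with an end point load: δ = P·L^3 / (3·E·I). Convert P = 33 kN = 33000 N, E = 200 GPa = 2 × 10¹¹ Pa.
  δ = (33000 × 2.7^3) / (3 × (2 × 10¹¹) × (2.34 × 10⁻⁵)) = 0.04626 m = 46.26 mm
(b) Maximum bending moment at the fixed end: M = P·L = 33000 × 2.7 = 89100 N·m. Convert y_max = 100 mm = 0.1 m.
  σ = M·y_max / I = (89100 × 0.1) / (2.34 × 10⁻⁵) = 3.808 × 10⁸ Pa = 380.8 MPa
Final answer: (a) δ = 46.26 mm, (b) σ = 380.8 MPa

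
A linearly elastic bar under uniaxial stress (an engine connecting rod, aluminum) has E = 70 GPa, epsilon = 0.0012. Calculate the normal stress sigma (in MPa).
Model: a linearly elastic bar under uniaxial stress, so sigma = E·epsilon.
Convert to SI units:
  E = 70 GPa = 7 × 10¹⁰ Pa
Substitute:
  sigma = (7 × 10¹⁰) × 0.0012
  sigma = 8.4 × 10⁷ Pa
Convert: sigma = 8.4 × 10⁷ Pa = 84 MPa
Final answer: sigma = 84 MPa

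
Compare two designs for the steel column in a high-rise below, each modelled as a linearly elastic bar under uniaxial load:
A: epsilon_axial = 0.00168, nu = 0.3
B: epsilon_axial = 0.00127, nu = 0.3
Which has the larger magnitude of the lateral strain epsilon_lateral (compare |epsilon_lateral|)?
Model: a linearly elastic bar under uniaxial load, so epsilon_lateral = -nu·epsilon_axial (SI units).
  A: epsilon_lateral = -(0.3 × 0.00168) = -0.000504
  B: epsilon_lateral = -(0.3 × 0.00127) = -0.000381
|epsilon_lateral|: A = 0.000504, B = 0.000381, so A is larger in magnitude.
Final answer: A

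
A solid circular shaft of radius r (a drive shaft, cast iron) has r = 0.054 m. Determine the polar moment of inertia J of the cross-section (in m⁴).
Model: a solid circular shaft of radius r, so J = (π·r^4) / 2.
Substitute:
  J = (π × 0.054^4) / 2
  J = 1.336 × 10⁻⁵ m⁴
Final answer: J = 1.336 × 10⁻⁵ m⁴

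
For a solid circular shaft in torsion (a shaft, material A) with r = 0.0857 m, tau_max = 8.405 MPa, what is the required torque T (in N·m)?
Model: a solid circular shaft in torsion, so tau_max = (2·T) / (π·r^3).
Solve for T: T = (π·tau_max·r^3) / 2.
Convert to SI units:
  tau_max = 8.405 MPa = 8.405 × 10⁶ Pa
Substitute:
  T = (π × (8.405 × 10⁶) × 0.0857^3) / 2
  T = 8310 N·m
Final answer: T = 8310 N·m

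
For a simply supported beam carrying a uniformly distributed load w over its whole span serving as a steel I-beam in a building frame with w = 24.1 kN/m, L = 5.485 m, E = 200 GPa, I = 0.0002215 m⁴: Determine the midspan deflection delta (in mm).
Model: a simply supported beam carrying a uniformly distributed load w over its whole span, so delta = (5·w·L^4) / (384·E·I).
Convert to SI units:
  w = 24.1 kN/m = 24100 N/m
  E = 200 GPa = 2 × 10¹¹ Pa
Substitute:
  delta = (5 × 24100 × 5.485^4) / (384 × (2 × 10¹¹) × 0.0002215)
  delta = 0.006411 m
Convert: delta = 0.006411 m = 6.411 mm
Final answer: delta = 6.411 mm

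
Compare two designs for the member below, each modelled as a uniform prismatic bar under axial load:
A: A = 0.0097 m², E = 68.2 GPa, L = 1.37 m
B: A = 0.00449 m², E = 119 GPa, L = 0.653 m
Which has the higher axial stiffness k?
Model: a uniform prismatic bar under axial load, so k = (A·E) / L (SI units).
  A: k = (0.0097 × (6.82 × 10¹⁰)) / 1.37 = 4.829 × 10⁸ N/m = 482.9 MN/m
  B: k = (0.00449 × (1.19 × 10¹¹)) / 0.653 = 8.182 × 10⁸ N/m = 818.2 MN/m
818.2 MN/m > 482.9 MN/m, so B is larger.
Final answer: B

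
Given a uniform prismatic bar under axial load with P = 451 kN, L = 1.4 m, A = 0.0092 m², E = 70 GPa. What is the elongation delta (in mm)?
Model: a uniform prismatic bar under axial load, so delta = (P·L) / (A·E).
Convert to SI units:
  P = 451 kN = 451000 N
  E = 70 GPa = 7 × 10¹⁰ Pa
Substitute:
  delta = (451000 × 1.4) / (0.0092 × (7 × 10¹⁰))
  delta = 0.0009804 m
Convert: delta = 0.0009804 m = 0.9804 mm
Final answer: delta = 0.9804 mm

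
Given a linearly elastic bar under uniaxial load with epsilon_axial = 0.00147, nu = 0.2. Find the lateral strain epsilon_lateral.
Model: a linearly elastic bar under uniaxial load, so epsilon_lateral = -nu·epsilon_axial.
Substitute:
  epsilon_lateral = -(0.2 × 0.00147)
  epsilon_lateral = -0.000294
Final answer: epsilon_lateral = -0.000294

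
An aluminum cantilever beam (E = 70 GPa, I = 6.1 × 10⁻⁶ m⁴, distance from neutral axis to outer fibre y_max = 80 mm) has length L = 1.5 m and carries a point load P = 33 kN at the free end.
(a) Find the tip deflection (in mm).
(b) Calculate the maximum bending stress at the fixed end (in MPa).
(a) Tip deflection of a cantilever with an end point load: δ = P·L^3 / (3·E·I). Convert P = 33 kN = 33000 N, E = 70 GPa = 7 × 10¹⁰ Pa.
  δ = (33000 × 1.5^3) / (3 × (7 × 10¹⁰) × (6.1 × 10⁻⁶)) = 0.08694 m = 86.94 mm
(b) Maximum bending moment at the fixed end: M = P·L = 33000 × 1.5 = 49500 N·m. Convert y_max = 80 mm = 0.08 m.
  σ = M·y_max / I = (49500 × 0.08) / (6.1 × 10⁻⁶) = 6.492 × 10⁸ Pa = 649.2 MPa
Final answer: (a) δ = 86.94 mm, (b) σ = 649.2 MPa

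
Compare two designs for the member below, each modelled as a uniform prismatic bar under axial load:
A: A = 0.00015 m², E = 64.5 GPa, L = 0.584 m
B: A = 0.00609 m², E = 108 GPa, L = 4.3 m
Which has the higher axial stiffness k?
Model: a uniform prismatic bar under axial load, so k = (A·E) / L (SI units).
  A: k = (0.00015 × (6.45 × 10¹⁰)) / 0.584 = 1.657 × 10⁷ N/m = 16.57 MN/m
  B: k = (0.00609 × (1.08 × 10¹¹)) / 4.3 = 1.53 × 10⁸ N/m = 153 MN/m
153 MN/m > 16.57 MN/m, so B is larger.
Final answer: B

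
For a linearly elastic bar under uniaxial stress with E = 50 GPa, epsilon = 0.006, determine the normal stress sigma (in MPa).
Model: a linearly elastic bar under uniaxial stress, so epsilon = sigma / E.
Solve for sigma: sigma = epsilon·E.
Convert to SI units:
  E = 50 GPa = 5 × 10¹⁰ Pa
Substitute:
  sigma = 0.006 × (5 × 10¹⁰)
  sigma = 3 × 10⁸ Pa
Convert: sigma = 3 × 10⁸ Pa = 300 MPa
Final answer: sigma = 300 MPa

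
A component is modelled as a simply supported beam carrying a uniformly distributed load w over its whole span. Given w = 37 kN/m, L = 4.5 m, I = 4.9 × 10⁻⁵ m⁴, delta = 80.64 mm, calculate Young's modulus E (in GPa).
Model: a simply supported beam carrying a uniformly distributed load w over its whole span, so delta = (5·w·L^4) / (384·E·I).
Solve for E: E = (5·w·L^4) / (384·delta·I).
Convert to SI units:
  w = 37 kN/m = 37000 N/m
  delta = 80.64 mm = 0.08064 m
Substitute:
  E = (5 × 37000 × 4.5^4) / (384 × 0.08064 × (4.9 × 10⁻⁵))
  E = 5 × 10¹⁰ Pa
Convert: E = 5 × 10¹⁰ Pa = 50 GPa
Final answer: E = 50 GPa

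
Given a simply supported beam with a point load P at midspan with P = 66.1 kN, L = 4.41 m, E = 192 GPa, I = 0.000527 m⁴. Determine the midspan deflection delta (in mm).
Model: a simply supported beam with a point load P at midspan, so delta = (P·L^3) / (48·E·I).
Convert to SI units:
  P = 66.1 kN = 66100 N
  E = 192 GPa = 1.92 × 10¹¹ Pa
Substitute:
  delta = (66100 × 4.41^3) / (48 × (1.92 × 10¹¹) × 0.000527)
  delta = 0.001167 m
Convert: delta = 0.001167 m = 1.167 mm
Final answer: delta = 1.167 mm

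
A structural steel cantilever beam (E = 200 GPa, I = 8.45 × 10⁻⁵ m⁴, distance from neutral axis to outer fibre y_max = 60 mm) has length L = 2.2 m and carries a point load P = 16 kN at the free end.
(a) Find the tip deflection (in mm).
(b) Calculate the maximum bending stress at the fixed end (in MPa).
(a) Tip deflection of a cantilever with an end point load: δ = P·L^3 / (3·E·I). Convert P = 16 kN = 16000 N, E = 200 GPa = 2 × 10¹¹ Pa.
  δ = (16000 × 2.2^3) / (3 × (2 × 10¹¹) × (8.45 × 10⁻⁵)) = 0.00336 m = 3.36 mm
(b) Maximum bending moment at the fixed end: M = P·L = 16000 × 2.2 = 35200 N·m. Convert y_max = 60 mm = 0.06 m.
  σ = M·y_max / I = (35200 × 0.06) / (8.45 × 10⁻⁵) = 2.499 × 10⁷ Pa = 24.99 MPa
Final answer: (a) δ = 3.36 mm, (b) σ = 24.99 MPa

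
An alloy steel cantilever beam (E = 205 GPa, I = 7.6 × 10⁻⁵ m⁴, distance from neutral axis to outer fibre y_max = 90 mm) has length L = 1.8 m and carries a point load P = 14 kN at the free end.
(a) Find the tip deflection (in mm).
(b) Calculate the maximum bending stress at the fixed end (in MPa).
(a) Tip deflection of a cantilever with an end point load: δ = P·L^3 / (3·E·I). Convert P = 14 kN = 14000 N, E = 205 GPa = 2.05 × 10¹¹ Pa.
  δ = (14000 × 1.8^3) / (3 × (2.05 × 10¹¹) × (7.6 × 10⁻⁵)) = 0.001747 m = 1.747 mm
(b) Maximum bending moment at the fixed end: M = P·L = 14000 × 1.8 = 25200 N·m. Convert y_max = 90 mm = 0.09 m.
  σ = M·y_max / I = (25200 × 0.09) / (7.6 × 10⁻⁵) = 2.984 × 10⁷ Pa = 29.84 MPa
Final answer: (a) δ = 1.747 mm, (b) σ = 29.84 MPa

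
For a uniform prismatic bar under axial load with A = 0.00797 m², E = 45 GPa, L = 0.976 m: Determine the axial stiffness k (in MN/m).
Model: a uniform prismatic bar under axial load, so k = (A·E) / L.
Convert to SI units:
  E = 45 GPa = 4.5 × 10¹⁰ Pa
Substitute:
  k = (0.00797 × (4.5 × 10¹⁰)) / 0.976
  k = 3.675 × 10⁸ N/m
Convert: k = 3.675 × 10⁸ N/m = 367.5 MN/m
Final answer: k = 367.5 MN/m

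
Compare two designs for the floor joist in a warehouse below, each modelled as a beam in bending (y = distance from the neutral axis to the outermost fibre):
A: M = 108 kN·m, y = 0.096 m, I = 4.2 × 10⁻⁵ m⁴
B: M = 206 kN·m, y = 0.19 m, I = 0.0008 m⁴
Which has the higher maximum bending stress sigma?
Model: a beam in bending (y = distance from the neutral axis to the outermost fibre), so sigma = (M·y) / I (SI units).
  A: sigma = (108000 × 0.096) / (4.2 × 10⁻⁵) = 2.469 × 10⁸ Pa = 246.9 MPa
  B: sigma = (206000 × 0.19) / 0.0008 = 4.892 × 10⁷ Pa = 48.92 MPa
246.9 MPa > 48.92 MPa, so A is larger.
Final answer: A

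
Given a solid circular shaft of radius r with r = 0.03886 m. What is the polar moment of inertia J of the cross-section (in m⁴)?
Model: a solid circular shaft of radius r, so J = (π·r^4) / 2.
Substitute:
  J = (π × 0.03886^4) / 2
  J = 3.582 × 10⁻⁶ m⁴
Final answer: J = 3.582 × 10⁻⁶ m⁴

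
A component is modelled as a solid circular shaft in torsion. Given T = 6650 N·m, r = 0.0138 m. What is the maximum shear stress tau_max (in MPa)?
Model: a solid circular shaft in torsion, so tau_max = (2·T) / (π·r^3).
Substitute:
  tau_max = (2 × 6650) / (π × 0.0138^3)
  tau_max = 1.611 × 10⁹ Pa
Convert: tau_max = 1.611 × 10⁹ Pa = 1611 MPa
Final answer: tau_max = 1611 MPa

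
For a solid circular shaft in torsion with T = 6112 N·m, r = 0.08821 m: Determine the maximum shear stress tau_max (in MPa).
Model: a solid circular shaft in torsion, so tau_max = (2·T) / (π·r^3).
Substitute:
  tau_max = (2 × 6112) / (π × 0.08821^3)
  tau_max = 5.669 × 10⁶ Pa
Convert: tau_max = 5.669 × 10⁶ Pa = 5.669 MPa
Final answer: tau_max = 5.669 MPa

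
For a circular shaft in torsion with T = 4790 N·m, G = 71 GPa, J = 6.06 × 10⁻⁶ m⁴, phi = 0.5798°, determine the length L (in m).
Model: a circular shaft in torsion, so phi = (T·L) / (G·J).
Solve for L: L = (phi·G·J) / T.
Convert to SI units:
  G = 71 GPa = 7.1 × 10¹⁰ Pa
  phi = 0.5798° = 0.01012 rad
Substitute:
  L = (0.01012 × (7.1 × 10¹⁰) × (6.06 × 10⁻⁶)) / 4790
  L = 0.909 m
Final answer: L = 0.909 m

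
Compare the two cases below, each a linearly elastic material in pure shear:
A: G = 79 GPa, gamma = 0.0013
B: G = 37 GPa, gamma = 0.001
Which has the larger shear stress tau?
Model: a linearly elastic material in pure shear, so tau = G·gamma (SI units).
  A: tau = (7.9 × 10¹⁰) × 0.0013 = 1.027 × 10⁸ Pa = 102.7 MPa
  B: tau = (3.7 × 10¹⁰) × 0.001 = 3.7 × 10⁷ Pa = 37 MPa
102.7 MPa > 37 MPa, so A is larger.
Final answer: A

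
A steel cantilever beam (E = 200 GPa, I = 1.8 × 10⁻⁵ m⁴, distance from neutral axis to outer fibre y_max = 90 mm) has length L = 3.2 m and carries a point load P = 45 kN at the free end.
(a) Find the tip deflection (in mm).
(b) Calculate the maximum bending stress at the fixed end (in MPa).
(a) Tip deflection of a cantilever with an end point load: δ = P·L^3 / (3·E·I). Convert P = 45 kN = 45000 N, E = 200 GPa = 2 × 10¹¹ Pa.
  δ = (45000 × 3.2^3) / (3 × (2 × 10¹¹) × (1.8 × 10⁻⁵)) = 0.1365 m = 136.5 mm
(b) Maximum bending moment at the fixed end: M = P·L = 45000 × 3.2 = 144000 N·m. Convert y_max = 90 mm = 0.09 m.
  σ = M·y_max / I = (144000 × 0.09) / (1.8 × 10⁻⁵) = 7.2 × 10⁸ Pa = 720 MPa
Final answer: (a) δ = 136.5 mm, (b) σ = 720 MPa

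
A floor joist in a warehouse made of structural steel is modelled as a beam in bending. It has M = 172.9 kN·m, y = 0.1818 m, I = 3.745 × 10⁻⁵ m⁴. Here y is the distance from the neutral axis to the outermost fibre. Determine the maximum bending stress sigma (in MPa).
Model: a beam in bending, so sigma = (M·y) / I.
Convert to SI units:
  M = 172.9 kN·m = 172900 N·m
Substitute:
  sigma = (172900 × 0.1818) / (3.745 × 10⁻⁵)
  sigma = 8.393 × 10⁸ Pa
Convert: sigma = 8.393 × 10⁸ Pa = 839.3 MPa
Final answer: sigma = 839.3 MPa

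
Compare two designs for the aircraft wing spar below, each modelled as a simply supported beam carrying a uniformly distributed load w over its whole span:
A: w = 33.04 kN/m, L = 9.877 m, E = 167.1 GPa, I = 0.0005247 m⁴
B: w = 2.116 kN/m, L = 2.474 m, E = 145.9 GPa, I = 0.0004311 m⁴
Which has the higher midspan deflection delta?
Model: a simply supported beam carrying a uniformly distributed load w over its whole span, so delta = (5·w·L^4) / (384·E·I) (SI units).
  A: delta = (5 × 33040 × 9.877^4) / (384 × (1.671 × 10¹¹) × 0.0005247) = 0.0467 m = 46.7 mm
  B: delta = (5 × 2116 × 2.474^4) / (384 × (1.459 × 10¹¹) × 0.0004311) = 1.641 × 10⁻⁵ m = 0.01641 mm
46.7 mm > 0.01641 mm, so A is larger.
Final answer: A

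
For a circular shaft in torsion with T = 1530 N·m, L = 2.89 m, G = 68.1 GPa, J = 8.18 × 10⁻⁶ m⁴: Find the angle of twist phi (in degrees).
Model: a circular shaft in torsion, so phi = (T·L) / (G·J).
Convert to SI units:
  G = 68.1 GPa = 6.81 × 10¹⁰ Pa
Substitute:
  phi = (1530 × 2.89) / ((6.81 × 10¹⁰) × (8.18 × 10⁻⁶))
  phi = 0.007938 rad
Convert to degrees: phi = 0.007938 × 180/π = 0.4548°
Final answer: phi = 0.4548°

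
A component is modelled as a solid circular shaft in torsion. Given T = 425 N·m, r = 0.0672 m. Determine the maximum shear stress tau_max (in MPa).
Model: a solid circular shaft in torsion, so tau_max = (2·T) / (π·r^3).
Substitute:
  tau_max = (2 × 425) / (π × 0.0672^3)
  tau_max = 891600 Pa
Convert: tau_max = 891600 Pa = 0.8916 MPa
Final answer: tau_max = 0.8916 MPa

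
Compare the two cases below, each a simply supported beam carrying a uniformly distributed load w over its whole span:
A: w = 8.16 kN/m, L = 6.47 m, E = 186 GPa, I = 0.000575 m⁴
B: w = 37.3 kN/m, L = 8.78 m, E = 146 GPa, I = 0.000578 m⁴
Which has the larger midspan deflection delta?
Model: a simply supported beam carrying a uniformly distributed load w over its whole span, so delta = (5·w·L^4) / (384·E·I) (SI units).
  A: delta = (5 × 8160 × 6.47^4) / (384 × (1.86 × 10¹¹) × 0.000575) = 0.001741 m = 1.741 mm
  B: delta = (5 × 37300 × 8.78^4) / (384 × (1.46 × 10¹¹) × 0.000578) = 0.0342 m = 34.2 mm
34.2 mm > 1.741 mm, so B is larger.
Final answer: B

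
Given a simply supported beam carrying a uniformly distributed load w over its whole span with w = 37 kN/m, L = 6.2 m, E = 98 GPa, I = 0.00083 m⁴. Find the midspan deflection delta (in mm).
Model: a simply supported beam carrying a uniformly distributed load w over its whole span, so delta = (5·w·L^4) / (384·E·I).
Convert to SI units:
  w = 37 kN/m = 37000 N/m
  E = 98 GPa = 9.8 × 10¹⁰ Pa
Substitute:
  delta = (5 × 37000 × 6.2^4) / (384 × (9.8 × 10¹⁰) × 0.00083)
  delta = 0.008752 m
Convert: delta = 0.008752 m = 8.752 mm
Final answer: delta = 8.752 mm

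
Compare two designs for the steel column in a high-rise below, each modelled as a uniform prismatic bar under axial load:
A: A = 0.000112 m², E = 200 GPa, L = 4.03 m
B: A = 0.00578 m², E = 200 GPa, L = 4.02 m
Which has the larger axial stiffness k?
Model: a uniform prismatic bar under axial load, so k = (A·E) / L (SI units).
  A: k = (0.000112 × (2 × 10¹¹)) / 4.03 = 5.558 × 10⁶ N/m = 5.558 MN/m
  B: k = (0.00578 × (2 × 10¹¹)) / 4.02 = 2.876 × 10⁸ N/m = 287.6 MN/m
287.6 MN/m > 5.558 MN/m, so B is larger.
Final answer: B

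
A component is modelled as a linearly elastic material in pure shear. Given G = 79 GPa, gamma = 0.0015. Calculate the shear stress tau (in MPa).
Model: a linearly elastic material in pure shear, so tau = G·gamma.
Convert to SI units:
  G = 79 GPa = 7.9 × 10¹⁰ Pa
Substitute:
  tau = (7.9 × 10¹⁰) × 0.0015
  tau = 1.185 × 10⁸ Pa
Convert: tau = 1.185 × 10⁸ Pa = 118.5 MPa
Final answer: tau = 118.5 MPa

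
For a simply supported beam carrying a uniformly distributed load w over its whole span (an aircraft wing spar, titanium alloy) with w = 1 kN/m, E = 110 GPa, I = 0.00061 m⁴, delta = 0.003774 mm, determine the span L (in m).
Model: a simply supported beam carrying a uniformly distributed load w over its whole span, so delta = (5·w·L^4) / (384·E·I).
Solve for L: L = ((384·delta·E·I) / (5·w))^(1/4).
Convert to SI units:
  w = 1 kN/m = 1000 N/m
  E = 110 GPa = 1.1 × 10¹¹ Pa
  delta = 0.003774 mm = 3.774 × 10⁻⁶ m
Substitute:
  L = ((384 × (3.774 × 10⁻⁶) × (1.1 × 10¹¹) × 0.00061) / (5 × 1000))^(1/4)
  L = 2.1 m
Final answer: L = 2.1 m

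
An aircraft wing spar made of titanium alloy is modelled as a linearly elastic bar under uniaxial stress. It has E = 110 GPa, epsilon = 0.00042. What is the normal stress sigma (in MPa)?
Model: a linearly elastic bar under uniaxial stress, so sigma = E·epsilon.
Convert to SI units:
  E = 110 GPa = 1.1 × 10¹¹ Pa
Substitute:
  sigma = (1.1 × 10¹¹) × 0.00042
  sigma = 4.62 × 10⁷ Pa
Convert: sigma = 4.62 × 10⁷ Pa = 46.2 MPa
Final answer: sigma = 46.2 MPa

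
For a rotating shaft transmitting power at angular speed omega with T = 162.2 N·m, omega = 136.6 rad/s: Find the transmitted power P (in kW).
Model: a rotating shaft transmitting power at angular speed omega, so P = T·omega.
Substitute:
  P = 162.2 × 136.6
  P = 22160 W
Convert: P = 22160 W = 22.16 kW
Final answer: P = 22.16 kW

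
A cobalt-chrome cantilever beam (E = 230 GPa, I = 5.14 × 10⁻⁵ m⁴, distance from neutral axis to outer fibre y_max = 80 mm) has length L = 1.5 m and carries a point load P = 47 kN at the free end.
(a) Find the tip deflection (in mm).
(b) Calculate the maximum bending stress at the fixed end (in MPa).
(a) Tip deflection of a cantilever with an end point load: δ = P·L^3 / (3·E·I). Convert P = 47 kN = 47000 N, E = 230 GPa = 2.3 × 10¹¹ Pa.
  δ = (47000 × 1.5^3) / (3 × (2.3 × 10¹¹) × (5.14 × 10⁻⁵)) = 0.004473 m = 4.473 mm
(b) Maximum bending moment at the fixed end: M = P·L = 47000 × 1.5 = 70500 N·m. Convert y_max = 80 mm = 0.08 m.
  σ = M·y_max / I = (70500 × 0.08) / (5.14 × 10⁻⁵) = 1.097 × 10⁸ Pa = 109.7 MPa
Final answer: (a) δ = 4.473 mm, (b) σ = 109.7 MPa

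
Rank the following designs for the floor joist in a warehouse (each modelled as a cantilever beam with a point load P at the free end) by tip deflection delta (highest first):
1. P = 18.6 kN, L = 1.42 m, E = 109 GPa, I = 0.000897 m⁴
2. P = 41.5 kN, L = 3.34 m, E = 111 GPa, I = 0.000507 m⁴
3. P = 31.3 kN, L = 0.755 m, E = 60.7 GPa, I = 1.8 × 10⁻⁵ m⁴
Model: a cantilever beam with a point load P at the free end, so delta = (P·L^3) / (3·E·I) (SI units).
  Case 1: delta = (18600 × 1.42^3) / (3 × (1.09 × 10¹¹) × 0.000897) = 0.0001816 m = 0.1816 mm
  Case 2: delta = (41500 × 3.34^3) / (3 × (1.11 × 10¹¹) × 0.000507) = 0.009159 m = 9.159 mm
  Case 3: delta = (31300 × 0.755^3) / (3 × (6.07 × 10¹⁰) × (1.8 × 10⁻⁵)) = 0.00411 m = 4.11 mm
Ordering: 9.159 mm (case 2) > 4.11 mm (case 3) > 0.1816 mm (case 1)
Final answer: 2, 3, 1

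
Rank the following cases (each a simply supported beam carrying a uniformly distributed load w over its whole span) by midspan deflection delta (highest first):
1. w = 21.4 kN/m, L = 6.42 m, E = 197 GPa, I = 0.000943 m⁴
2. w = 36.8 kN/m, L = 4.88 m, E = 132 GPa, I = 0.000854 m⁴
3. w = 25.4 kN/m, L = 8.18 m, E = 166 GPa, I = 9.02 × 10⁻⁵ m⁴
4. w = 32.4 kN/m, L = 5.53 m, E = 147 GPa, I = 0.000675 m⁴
Model: a simply supported beam carrying a uniformly distributed load w over its whole span, so delta = (5·w·L^4) / (384·E·I) (SI units).
  Case 1: delta = (5 × 21400 × 6.42^4) / (384 × (1.97 × 10¹¹) × 0.000943) = 0.002548 m = 2.548 mm
  Case 2: delta = (5 × 36800 × 4.88^4) / (384 × (1.32 × 10¹¹) × 0.000854) = 0.002411 m = 2.411 mm
  Case 3: delta = (5 × 25400 × 8.18^4) / (384 × (1.66 × 10¹¹) × (9.02 × 10⁻⁵)) = 0.09889 m = 98.89 mm
  Case 4: delta = (5 × 32400 × 5.53^4) / (384 × (1.47 × 10¹¹) × 0.000675) = 0.003976 m = 3.976 mm
Ordering: 98.89 mm (case 3) > 3.976 mm (case 4) > 2.548 mm (case 1) > 2.411 mm (case 2)
Final answer: 3, 4, 1, 2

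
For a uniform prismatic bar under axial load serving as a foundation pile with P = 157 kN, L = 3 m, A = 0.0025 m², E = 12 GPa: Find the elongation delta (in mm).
Model: a uniform prismatic bar under axial load, so delta = (P·L) / (A·E).
Convert to SI units:
  P = 157 kN = 157000 N
  E = 12 GPa = 1.2 × 10¹⁰ Pa
Substitute:
  delta = (157000 × 3) / (0.0025 × (1.2 × 10¹⁰))
  delta = 0.0157 m
Convert: delta = 0.0157 m = 15.7 mm
Final answer: delta = 15.7 mm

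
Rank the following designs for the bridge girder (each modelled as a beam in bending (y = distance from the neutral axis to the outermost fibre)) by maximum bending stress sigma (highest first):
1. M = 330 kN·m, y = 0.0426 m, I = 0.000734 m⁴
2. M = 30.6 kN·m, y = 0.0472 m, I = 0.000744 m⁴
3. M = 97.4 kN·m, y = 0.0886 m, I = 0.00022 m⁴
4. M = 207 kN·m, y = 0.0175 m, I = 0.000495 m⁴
Model: a beam in bending (y = distance from the neutral axis to the outermost fibre), so sigma = (M·y) / I (SI units).
  Case 1: sigma = (330000 × 0.0426) / 0.000734 = 1.915 × 10⁷ Pa = 19.15 MPa
  Case 2: sigma = (30600 × 0.0472) / 0.000744 = 1.941 × 10⁶ Pa = 1.941 MPa
  Case 3: sigma = (97400 × 0.0886) / 0.00022 = 3.923 × 10⁷ Pa = 39.23 MPa
  Case 4: sigma = (207000 × 0.0175) / 0.000495 = 7.318 × 10⁶ Pa = 7.318 MPa
Ordering: 39.23 MPa (case 3) > 19.15 MPa (case 1) > 7.318 MPa (case 4) > 1.941 MPa (case 2)
Final answer: 3, 1, 4, 2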